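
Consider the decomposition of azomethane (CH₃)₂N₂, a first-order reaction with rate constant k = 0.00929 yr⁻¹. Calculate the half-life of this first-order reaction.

74.61 yr

Step 1: For a first-order reaction, t₁/₂ = ln(2)/k
Step 2: t₁/₂ = ln(2)/0.00929
Step 3: t₁/₂ = 0.6931/0.00929 = 74.61 yr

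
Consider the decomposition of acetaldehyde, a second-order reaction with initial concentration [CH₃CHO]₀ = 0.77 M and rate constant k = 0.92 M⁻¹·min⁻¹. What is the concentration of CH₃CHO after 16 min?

0.06243 M

Step 1: For a second-order reaction: 1/[CH₃CHO] = 1/[CH₃CHO]₀ + kt
Step 2: 1/[CH₃CHO] = 1/0.77 + 0.92 × 16
Step 3: 1/[CH₃CHO] = 1.299 + 14.72 = 16.02
Step 4: [CH₃CHO] = 1/16.02 = 0.06243 M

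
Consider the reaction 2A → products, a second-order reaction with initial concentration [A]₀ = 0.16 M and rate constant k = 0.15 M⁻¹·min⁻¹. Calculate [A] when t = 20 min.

0.1081 M

Step 1: For a second-order reaction: 1/[A] = 1/[A]₀ + kt
Step 2: 1/[A] = 1/0.16 + 0.15 × 20
Step 3: 1/[A] = 6.25 + 3 = 9.25
Step 4: [A] = 1/9.25 = 0.1081 M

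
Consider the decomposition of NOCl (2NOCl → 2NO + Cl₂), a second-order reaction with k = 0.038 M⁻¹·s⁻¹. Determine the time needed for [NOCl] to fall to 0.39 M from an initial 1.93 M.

53.84 s

Step 1: For second-order: t = (1/[NOCl] - 1/[NOCl]₀)/k
Step 2: t = (1/0.39 - 1/1.93)/0.038
Step 3: t = (2.564 - 0.5181)/0.038
Step 4: t = 2.046/0.038 = 53.84 s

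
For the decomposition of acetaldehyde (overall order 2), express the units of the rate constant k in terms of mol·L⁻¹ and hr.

(mol·L⁻¹)⁻¹·hr⁻¹

Step 1: For overall order n, rate = k × (concentration)^n.
Step 2: Rate has units mol·L⁻¹·hr⁻¹; concentration term has units (mol·L⁻¹)^2.
Step 3: k = rate / (concentration)^n, so units of k = (mol·L⁻¹)^(1-2)·hr⁻¹ = (mol·L⁻¹)⁻¹·hr⁻¹.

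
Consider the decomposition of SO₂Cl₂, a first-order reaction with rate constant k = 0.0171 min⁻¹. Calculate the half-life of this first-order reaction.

40.53 min

Step 1: For a first-order reaction, t₁/₂ = ln(2)/k
Step 2: t₁/₂ = ln(2)/0.0171
Step 3: t₁/₂ = 0.6931/0.0171 = 40.53 min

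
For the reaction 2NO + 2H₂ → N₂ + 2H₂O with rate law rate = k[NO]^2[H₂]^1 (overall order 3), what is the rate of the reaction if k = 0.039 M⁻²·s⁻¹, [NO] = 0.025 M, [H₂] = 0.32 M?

7.8e-06 M/s

Step 1: The rate law is rate = k[NO]^2[H₂]^1, overall order = 2+1 = 3
Step 2: Substitute values: rate = 0.039 × (0.025)^2 × (0.32)^1
Step 3: rate = 0.039 × 0.000625 × 0.32 = 7.8e-06 M/s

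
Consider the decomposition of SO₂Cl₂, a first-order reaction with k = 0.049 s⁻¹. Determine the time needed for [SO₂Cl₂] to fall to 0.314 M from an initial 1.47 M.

31.5 s

Step 1: For first-order: t = ln([SO₂Cl₂]₀/[SO₂Cl₂])/k
Step 2: t = ln(1.47/0.314)/0.049
Step 3: t = ln(4.682)/0.049
Step 4: t = 1.544/0.049 = 31.5 s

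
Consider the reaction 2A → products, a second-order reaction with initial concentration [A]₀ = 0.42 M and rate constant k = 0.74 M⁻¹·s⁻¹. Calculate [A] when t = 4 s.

0.1872 M

Step 1: For a second-order reaction: 1/[A] = 1/[A]₀ + kt
Step 2: 1/[A] = 1/0.42 + 0.74 × 4
Step 3: 1/[A] = 2.381 + 2.96 = 5.341
Step 4: [A] = 1/5.341 = 0.1872 M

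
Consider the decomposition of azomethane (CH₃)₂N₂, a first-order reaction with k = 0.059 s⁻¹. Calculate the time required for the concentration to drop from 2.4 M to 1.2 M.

11.75 s

Step 1: For first-order: t = ln([azomethane]₀/[azomethane])/k
Step 2: t = ln(2.4/1.2)/0.059
Step 3: t = ln(2)/0.059
Step 4: t = 0.6931/0.059 = 11.75 s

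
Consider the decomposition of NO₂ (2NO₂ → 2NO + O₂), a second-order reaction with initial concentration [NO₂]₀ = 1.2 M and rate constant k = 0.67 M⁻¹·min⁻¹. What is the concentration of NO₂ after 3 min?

0.3517 M

Step 1: For a second-order reaction: 1/[NO₂] = 1/[NO₂]₀ + kt
Step 2: 1/[NO₂] = 1/1.2 + 0.67 × 3
Step 3: 1/[NO₂] = 0.8333 + 2.01 = 2.843
Step 4: [NO₂] = 1/2.843 = 0.3517 M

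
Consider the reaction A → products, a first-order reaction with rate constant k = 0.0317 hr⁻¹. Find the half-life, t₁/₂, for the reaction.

21.87 hr

Step 1: For a first-order reaction, t₁/₂ = ln(2)/k
Step 2: t₁/₂ = ln(2)/0.0317
Step 3: t₁/₂ = 0.6931/0.0317 = 21.87 hr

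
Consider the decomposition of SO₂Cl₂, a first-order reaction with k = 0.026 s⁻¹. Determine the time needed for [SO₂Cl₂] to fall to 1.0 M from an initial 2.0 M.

26.66 s

Step 1: For first-order: t = ln([SO₂Cl₂]₀/[SO₂Cl₂])/k
Step 2: t = ln(2.0/1.0)/0.026
Step 3: t = ln(2)/0.026
Step 4: t = 0.6931/0.026 = 26.66 s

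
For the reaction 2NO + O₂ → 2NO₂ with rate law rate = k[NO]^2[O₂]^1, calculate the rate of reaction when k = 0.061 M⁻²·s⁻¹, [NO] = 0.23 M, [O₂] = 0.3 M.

0.0009681 M/s

Step 1: The rate law is rate = k[NO]^2[O₂]^1
Step 2: Substitute: rate = 0.061 × (0.23)^2 × (0.3)^1
Step 3: rate = 0.061 × 0.0529 × 0.3 = 0.00096807 M/s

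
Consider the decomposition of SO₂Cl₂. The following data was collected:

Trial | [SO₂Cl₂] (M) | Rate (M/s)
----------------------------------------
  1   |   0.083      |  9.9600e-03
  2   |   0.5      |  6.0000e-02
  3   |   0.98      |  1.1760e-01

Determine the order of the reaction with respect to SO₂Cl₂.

first order (1)

Step 1: Compare trials to find order n where rate₂/rate₁ = ([SO₂Cl₂]₂/[SO₂Cl₂]₁)^n
Step 2: rate₂/rate₁ = 6.0000e-02/9.9600e-03 = 6.024
Step 3: [SO₂Cl₂]₂/[SO₂Cl₂]₁ = 0.5/0.083 = 6.024
Step 4: n = ln(6.024)/ln(6.024) = 1.00 ≈ 1
Step 5: The reaction is first order in SO₂Cl₂.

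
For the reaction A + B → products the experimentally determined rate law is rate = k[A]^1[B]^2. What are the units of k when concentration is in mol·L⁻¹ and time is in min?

(mol·L⁻¹)⁻²·min⁻¹

Step 1: Overall order = 1 + 2 = 3.
Step 2: rate has units mol·L⁻¹·min⁻¹; [A]^1[B]^2 has units (mol·L⁻¹)^3.
Step 3: k = rate/([A]^1[B]^2), so units of k = (mol·L⁻¹)^(1-3)·min⁻¹ = (mol·L⁻¹)⁻²·min⁻¹.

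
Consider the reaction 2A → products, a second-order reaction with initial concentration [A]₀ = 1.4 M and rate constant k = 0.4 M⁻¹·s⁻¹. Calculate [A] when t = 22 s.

0.1051 M

Step 1: For a second-order reaction: 1/[A] = 1/[A]₀ + kt
Step 2: 1/[A] = 1/1.4 + 0.4 × 22
Step 3: 1/[A] = 0.7143 + 8.8 = 9.514
Step 4: [A] = 1/9.514 = 0.1051 M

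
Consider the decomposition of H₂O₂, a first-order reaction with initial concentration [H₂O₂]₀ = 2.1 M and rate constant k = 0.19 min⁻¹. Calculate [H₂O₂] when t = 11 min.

0.2597 M

Step 1: For a first-order reaction: [H₂O₂] = [H₂O₂]₀ × e^(-kt)
Step 2: [H₂O₂] = 2.1 × e^(-0.19 × 11)
Step 3: [H₂O₂] = 2.1 × e^(-2.09)
Step 4: [H₂O₂] = 2.1 × 0.123687 = 0.2597 M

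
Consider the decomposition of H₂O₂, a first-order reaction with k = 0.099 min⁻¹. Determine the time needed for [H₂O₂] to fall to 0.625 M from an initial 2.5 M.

14 min

Step 1: For first-order: t = ln([H₂O₂]₀/[H₂O₂])/k
Step 2: t = ln(2.5/0.625)/0.099
Step 3: t = ln(4)/0.099
Step 4: t = 1.386/0.099 = 14 min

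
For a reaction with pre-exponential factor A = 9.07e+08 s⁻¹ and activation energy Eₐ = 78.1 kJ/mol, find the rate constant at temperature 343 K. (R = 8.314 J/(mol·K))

1.16e-03 s⁻¹

Step 1: Use the Arrhenius equation: k = A × exp(-Eₐ/RT)
Step 2: Convert Eₐ to J/mol: 78.1 kJ/mol = 78100 J/mol
Step 3: Calculate the exponent: -Eₐ/(RT) = -78100/(8.314 × 343) = -27.38715
Step 4: k = 9.07e+08 × exp(-27.38715)
Step 5: k = 9.07e+08 × 1.27618e-12 = 1.1575e-03 s⁻¹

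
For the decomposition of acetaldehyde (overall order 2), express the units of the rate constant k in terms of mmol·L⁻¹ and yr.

(mmol·L⁻¹)⁻¹·yr⁻¹

Step 1: For overall order n, rate = k × (concentration)^n.
Step 2: Rate has units mmol·L⁻¹·yr⁻¹; concentration term has units (mmol·L⁻¹)^2.
Step 3: k = rate / (concentration)^n, so units of k = (mmol·L⁻¹)^(1-2)·yr⁻¹ = (mmol·L⁻¹)⁻¹·yr⁻¹.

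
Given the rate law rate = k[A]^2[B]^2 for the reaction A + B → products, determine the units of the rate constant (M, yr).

M⁻³·yr⁻¹

Step 1: Overall order = 2 + 2 = 4.
Step 2: rate has units M·yr⁻¹; [A]^2[B]^2 has units M^4.
Step 3: k = rate/([A]^2[B]^2), so units of k = M^(1-4)·yr⁻¹ = M⁻³·yr⁻¹.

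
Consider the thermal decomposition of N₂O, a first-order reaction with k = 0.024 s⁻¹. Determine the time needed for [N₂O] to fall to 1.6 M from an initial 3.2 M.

28.88 s

Step 1: For first-order: t = ln([N₂O]₀/[N₂O])/k
Step 2: t = ln(3.2/1.6)/0.024
Step 3: t = ln(2)/0.024
Step 4: t = 0.6931/0.024 = 28.88 s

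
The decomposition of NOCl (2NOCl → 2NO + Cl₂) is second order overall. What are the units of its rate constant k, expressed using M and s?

M⁻¹·s⁻¹

Step 1: For overall order n, rate = k × (concentration)^n.
Step 2: Rate has units M·s⁻¹; concentration term has units M^2.
Step 3: k = rate / (concentration)^n, so units of k = M^(1-2)·s⁻¹ = M⁻¹·s⁻¹.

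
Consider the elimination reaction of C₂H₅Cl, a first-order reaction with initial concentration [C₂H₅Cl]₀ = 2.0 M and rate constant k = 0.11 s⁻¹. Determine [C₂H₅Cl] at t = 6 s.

1.034 M

Step 1: For a first-order reaction: [C₂H₅Cl] = [C₂H₅Cl]₀ × e^(-kt)
Step 2: [C₂H₅Cl] = 2.0 × e^(-0.11 × 6)
Step 3: [C₂H₅Cl] = 2.0 × e^(-0.66)
Step 4: [C₂H₅Cl] = 2.0 × 0.516851 = 1.034 M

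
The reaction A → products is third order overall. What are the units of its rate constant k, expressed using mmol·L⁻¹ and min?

(mmol·L⁻¹)⁻²·min⁻¹

Step 1: For overall order n, rate = k × (concentration)^n.
Step 2: Rate has units mmol·L⁻¹·min⁻¹; concentration term has units (mmol·L⁻¹)^3.
Step 3: k = rate / (concentration)^n, so units of k = (mmol·L⁻¹)^(1-3)·min⁻¹ = (mmol·L⁻¹)⁻²·min⁻¹.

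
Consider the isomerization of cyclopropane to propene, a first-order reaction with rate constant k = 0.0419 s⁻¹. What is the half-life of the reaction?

16.54 s

Step 1: For a first-order reaction, t₁/₂ = ln(2)/k
Step 2: t₁/₂ = ln(2)/0.0419
Step 3: t₁/₂ = 0.6931/0.0419 = 16.54 s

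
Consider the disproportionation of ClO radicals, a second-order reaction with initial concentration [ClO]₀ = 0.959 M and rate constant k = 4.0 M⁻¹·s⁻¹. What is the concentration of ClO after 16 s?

0.01537 M

Step 1: For a second-order reaction: 1/[ClO] = 1/[ClO]₀ + kt
Step 2: 1/[ClO] = 1/0.959 + 4.0 × 16
Step 3: 1/[ClO] = 1.043 + 64 = 65.04
Step 4: [ClO] = 1/65.04 = 0.01537 M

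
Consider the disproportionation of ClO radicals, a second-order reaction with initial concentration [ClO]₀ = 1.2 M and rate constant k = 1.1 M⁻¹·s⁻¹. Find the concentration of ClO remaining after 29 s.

0.03055 M

Step 1: For a second-order reaction: 1/[ClO] = 1/[ClO]₀ + kt
Step 2: 1/[ClO] = 1/1.2 + 1.1 × 29
Step 3: 1/[ClO] = 0.8333 + 31.9 = 32.73
Step 4: [ClO] = 1/32.73 = 0.03055 M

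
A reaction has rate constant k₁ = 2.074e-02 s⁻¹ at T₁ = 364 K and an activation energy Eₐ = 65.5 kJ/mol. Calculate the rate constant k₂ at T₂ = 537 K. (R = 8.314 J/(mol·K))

2.213e+01 s⁻¹

Step 1: Use the two-temperature Arrhenius form: ln(k₂/k₁) = -Eₐ/R × (1/T₂ - 1/T₁)
Step 2: Convert Eₐ to J/mol: 65.5 kJ/mol = 65500 J/mol
Step 3: 1/T₂ - 1/T₁ = 1/537 - 1/364 = -8.850554e-04 K⁻¹
Step 4: ln(k₂/k₁) = -65500/8.314 × -8.850554e-04 = 6.97271
Step 5: k₂ = k₁ × exp(6.97271) = 2.074e-02 × 1.06711e+03 = 2.213e+01 s⁻¹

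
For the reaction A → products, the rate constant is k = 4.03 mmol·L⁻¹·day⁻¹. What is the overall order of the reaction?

zeroth order (0)

Step 1: The units of k for an nth-order reaction are (concentration)^(1-n)·(time)⁻¹.
Step 2: Here k has units mmol·L⁻¹·day⁻¹, so the concentration exponent is 1.
Step 3: 1 - n = 1 ⇒ n = 0. The reaction is zeroth order.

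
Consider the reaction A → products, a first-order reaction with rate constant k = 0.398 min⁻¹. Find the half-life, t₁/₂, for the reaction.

1.742 min

Step 1: For a first-order reaction, t₁/₂ = ln(2)/k
Step 2: t₁/₂ = ln(2)/0.398
Step 3: t₁/₂ = 0.6931/0.398 = 1.742 min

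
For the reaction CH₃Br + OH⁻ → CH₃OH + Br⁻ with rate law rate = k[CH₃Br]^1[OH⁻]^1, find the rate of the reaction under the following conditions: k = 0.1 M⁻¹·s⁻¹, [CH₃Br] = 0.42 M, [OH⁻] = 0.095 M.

0.00399 M/s

Step 1: The rate law is rate = k[CH₃Br]^1[OH⁻]^1
Step 2: Substitute: rate = 0.1 × (0.42)^1 × (0.095)^1
Step 3: rate = 0.1 × 0.42 × 0.095 = 0.00399 M/s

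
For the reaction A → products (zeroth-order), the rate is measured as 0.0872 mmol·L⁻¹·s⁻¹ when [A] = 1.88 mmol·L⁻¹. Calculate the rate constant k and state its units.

0.0872 mmol·L⁻¹·s⁻¹

Step 1: For a zeroth-order reaction, rate = k (independent of concentration).
Step 2: k = rate = 0.0872 mmol·L⁻¹·s⁻¹.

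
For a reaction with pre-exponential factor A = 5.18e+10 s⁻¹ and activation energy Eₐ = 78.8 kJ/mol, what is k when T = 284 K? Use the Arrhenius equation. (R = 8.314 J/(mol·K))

1.66e-04 s⁻¹

Step 1: Use the Arrhenius equation: k = A × exp(-Eₐ/RT)
Step 2: Convert Eₐ to J/mol: 78.8 kJ/mol = 78800 J/mol
Step 3: Calculate the exponent: -Eₐ/(RT) = -78800/(8.314 × 284) = -33.37320
Step 4: k = 5.18e+10 × exp(-33.37320)
Step 5: k = 5.18e+10 × 3.20777e-15 = 1.6616e-04 s⁻¹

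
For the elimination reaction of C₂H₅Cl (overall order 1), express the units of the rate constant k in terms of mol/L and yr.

yr⁻¹

Step 1: For overall order n, rate = k × (concentration)^n.
Step 2: Rate has units mol/L·yr⁻¹; concentration term has units (mol/L)^1.
Step 3: k = rate / (concentration)^n, so units of k = (mol/L)^(1-1)·yr⁻¹ = yr⁻¹.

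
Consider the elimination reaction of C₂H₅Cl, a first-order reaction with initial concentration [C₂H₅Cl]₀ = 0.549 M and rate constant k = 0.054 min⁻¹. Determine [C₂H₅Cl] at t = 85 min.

0.005574 M

Step 1: For a first-order reaction: [C₂H₅Cl] = [C₂H₅Cl]₀ × e^(-kt)
Step 2: [C₂H₅Cl] = 0.549 × e^(-0.054 × 85)
Step 3: [C₂H₅Cl] = 0.549 × e^(-4.59)
Step 4: [C₂H₅Cl] = 0.549 × 0.0101529 = 0.005574 M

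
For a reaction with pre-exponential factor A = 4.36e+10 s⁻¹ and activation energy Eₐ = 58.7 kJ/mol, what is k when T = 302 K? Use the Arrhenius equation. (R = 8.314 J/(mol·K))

3.06e+00 s⁻¹

Step 1: Use the Arrhenius equation: k = A × exp(-Eₐ/RT)
Step 2: Convert Eₐ to J/mol: 58.7 kJ/mol = 58700 J/mol
Step 3: Calculate the exponent: -Eₐ/(RT) = -58700/(8.314 × 302) = -23.37874
Step 4: k = 4.36e+10 × exp(-23.37874)
Step 5: k = 4.36e+10 × 7.02655e-11 = 3.0636e+00 s⁻¹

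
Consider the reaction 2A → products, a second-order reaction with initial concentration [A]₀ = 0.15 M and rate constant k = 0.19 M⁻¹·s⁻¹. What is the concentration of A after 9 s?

0.1194 M

Step 1: For a second-order reaction: 1/[A] = 1/[A]₀ + kt
Step 2: 1/[A] = 1/0.15 + 0.19 × 9
Step 3: 1/[A] = 6.667 + 1.71 = 8.377
Step 4: [A] = 1/8.377 = 0.1194 M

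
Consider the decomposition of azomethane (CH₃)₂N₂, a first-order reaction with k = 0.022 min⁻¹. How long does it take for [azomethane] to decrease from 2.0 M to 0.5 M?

63.01 min

Step 1: For first-order: t = ln([azomethane]₀/[azomethane])/k
Step 2: t = ln(2.0/0.5)/0.022
Step 3: t = ln(4)/0.022
Step 4: t = 1.386/0.022 = 63.01 min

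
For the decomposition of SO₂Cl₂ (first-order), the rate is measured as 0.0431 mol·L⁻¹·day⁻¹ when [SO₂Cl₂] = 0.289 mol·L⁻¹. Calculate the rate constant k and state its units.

0.1491 day⁻¹

Step 1: rate = k[SO₂Cl₂]^1, so k = rate / [SO₂Cl₂]^1.
Step 2: k = 0.0431 / (0.289)^1 = 0.0431 / 0.289.
Step 3: k = 0.1491 day⁻¹.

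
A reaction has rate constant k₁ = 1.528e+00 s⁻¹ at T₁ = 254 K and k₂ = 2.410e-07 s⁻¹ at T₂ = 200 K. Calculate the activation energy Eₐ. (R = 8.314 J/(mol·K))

122.5 kJ/mol

Step 1: Use the two-temperature Arrhenius form: ln(k₂/k₁) = -Eₐ/R × (1/T₂ - 1/T₁)
Step 2: ln(k₂/k₁) = ln(2.410e-07/1.528e+00) = ln(1.57723e-07) = -15.6624
Step 3: 1/T₂ - 1/T₁ = 1/200 - 1/254 = 1.062992e-03 K⁻¹
Step 4: Eₐ = -R × ln(k₂/k₁) / (1/T₂ - 1/T₁) = -8.314 × -15.6624 / 1.062992e-03
Step 5: Eₐ = 1.2250e+05 J/mol = 122.5 kJ/mol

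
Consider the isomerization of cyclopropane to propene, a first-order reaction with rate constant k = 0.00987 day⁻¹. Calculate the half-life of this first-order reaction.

70.23 day

Step 1: For a first-order reaction, t₁/₂ = ln(2)/k
Step 2: t₁/₂ = ln(2)/0.00987
Step 3: t₁/₂ = 0.6931/0.00987 = 70.23 day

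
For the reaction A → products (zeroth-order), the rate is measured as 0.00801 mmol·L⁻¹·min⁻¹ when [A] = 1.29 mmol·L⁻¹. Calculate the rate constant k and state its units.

0.00801 mmol·L⁻¹·min⁻¹

Step 1: For a zeroth-order reaction, rate = k (independent of concentration).
Step 2: k = rate = 0.00801 mmol·L⁻¹·min⁻¹.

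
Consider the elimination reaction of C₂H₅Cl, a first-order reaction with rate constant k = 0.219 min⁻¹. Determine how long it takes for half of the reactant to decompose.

3.165 min

Step 1: For a first-order reaction, t₁/₂ = ln(2)/k
Step 2: t₁/₂ = ln(2)/0.219
Step 3: t₁/₂ = 0.6931/0.219 = 3.165 min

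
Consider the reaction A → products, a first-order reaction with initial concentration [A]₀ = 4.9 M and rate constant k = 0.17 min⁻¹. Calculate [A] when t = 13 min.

0.5375 M

Step 1: For a first-order reaction: [A] = [A]₀ × e^(-kt)
Step 2: [A] = 4.9 × e^(-0.17 × 13)
Step 3: [A] = 4.9 × e^(-2.21)
Step 4: [A] = 4.9 × 0.109701 = 0.5375 M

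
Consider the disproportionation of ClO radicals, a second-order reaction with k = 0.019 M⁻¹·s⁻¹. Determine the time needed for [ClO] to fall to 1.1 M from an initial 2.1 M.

22.78 s

Step 1: For second-order: t = (1/[ClO] - 1/[ClO]₀)/k
Step 2: t = (1/1.1 - 1/2.1)/0.019
Step 3: t = (0.9091 - 0.4762)/0.019
Step 4: t = 0.4329/0.019 = 22.78 s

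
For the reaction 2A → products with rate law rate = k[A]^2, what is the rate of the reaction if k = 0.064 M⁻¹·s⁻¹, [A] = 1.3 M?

0.1082 M/s

Step 1: Identify the rate law: rate = k[A]^2
Step 2: Substitute values: rate = 0.064 × (1.3)^2
Step 3: Calculate: rate = 0.064 × 1.69 = 0.10816 M/s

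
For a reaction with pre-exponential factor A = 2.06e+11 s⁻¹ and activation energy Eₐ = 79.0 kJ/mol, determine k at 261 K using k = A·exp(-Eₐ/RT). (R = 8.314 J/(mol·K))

3.18e-05 s⁻¹

Step 1: Use the Arrhenius equation: k = A × exp(-Eₐ/RT)
Step 2: Convert Eₐ to J/mol: 79.0 kJ/mol = 79000 J/mol
Step 3: Calculate the exponent: -Eₐ/(RT) = -79000/(8.314 × 261) = -36.40630
Step 4: k = 2.06e+11 × exp(-36.40630)
Step 5: k = 2.06e+11 × 1.54506e-16 = 3.1828e-05 s⁻¹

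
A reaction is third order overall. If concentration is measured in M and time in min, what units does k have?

M⁻²·min⁻¹

Step 1: For overall order n, rate = k × (concentration)^n.
Step 2: Rate has units M·min⁻¹; concentration term has units M^3.
Step 3: k = rate / (concentration)^n, so units of k = M^(1-3)·min⁻¹ = M⁻²·min⁻¹.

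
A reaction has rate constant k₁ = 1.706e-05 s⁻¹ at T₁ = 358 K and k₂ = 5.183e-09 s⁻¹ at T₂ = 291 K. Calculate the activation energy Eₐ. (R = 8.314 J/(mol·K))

104.7 kJ/mol

Step 1: Use the two-temperature Arrhenius form: ln(k₂/k₁) = -Eₐ/R × (1/T₂ - 1/T₁)
Step 2: ln(k₂/k₁) = ln(5.183e-09/1.706e-05) = ln(0.00030381) = -8.09911
Step 3: 1/T₂ - 1/T₁ = 1/291 - 1/358 = 6.431300e-04 K⁻¹
Step 4: Eₐ = -R × ln(k₂/k₁) / (1/T₂ - 1/T₁) = -8.314 × -8.09911 / 6.431300e-04
Step 5: Eₐ = 1.0470e+05 J/mol = 104.7 kJ/mol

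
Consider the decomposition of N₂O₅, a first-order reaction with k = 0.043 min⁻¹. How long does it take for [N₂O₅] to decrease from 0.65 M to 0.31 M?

17.22 min

Step 1: For first-order: t = ln([N₂O₅]₀/[N₂O₅])/k
Step 2: t = ln(0.65/0.31)/0.043
Step 3: t = ln(2.097)/0.043
Step 4: t = 0.7404/0.043 = 17.22 min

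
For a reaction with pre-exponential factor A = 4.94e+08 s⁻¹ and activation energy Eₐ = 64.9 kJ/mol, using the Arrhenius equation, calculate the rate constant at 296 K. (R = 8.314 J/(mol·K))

1.74e-03 s⁻¹

Step 1: Use the Arrhenius equation: k = A × exp(-Eₐ/RT)
Step 2: Convert Eₐ to J/mol: 64.9 kJ/mol = 64900 J/mol
Step 3: Calculate the exponent: -Eₐ/(RT) = -64900/(8.314 × 296) = -26.37199
Step 4: k = 4.94e+08 × exp(-26.37199)
Step 5: k = 4.94e+08 × 3.52201e-12 = 1.7399e-03 s⁻¹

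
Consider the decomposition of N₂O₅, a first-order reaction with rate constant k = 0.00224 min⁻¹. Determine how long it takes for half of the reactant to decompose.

309.4 min

Step 1: For a first-order reaction, t₁/₂ = ln(2)/k
Step 2: t₁/₂ = ln(2)/0.00224
Step 3: t₁/₂ = 0.6931/0.00224 = 309.4 min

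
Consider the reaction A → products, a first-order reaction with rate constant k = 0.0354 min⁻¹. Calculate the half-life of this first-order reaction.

19.58 min

Step 1: For a first-order reaction, t₁/₂ = ln(2)/k
Step 2: t₁/₂ = ln(2)/0.0354
Step 3: t₁/₂ = 0.6931/0.0354 = 19.58 min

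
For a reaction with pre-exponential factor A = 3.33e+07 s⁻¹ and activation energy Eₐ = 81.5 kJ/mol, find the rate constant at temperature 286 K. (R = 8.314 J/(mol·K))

4.33e-08 s⁻¹

Step 1: Use the Arrhenius equation: k = A × exp(-Eₐ/RT)
Step 2: Convert Eₐ to J/mol: 81.5 kJ/mol = 81500 J/mol
Step 3: Calculate the exponent: -Eₐ/(RT) = -81500/(8.314 × 286) = -34.27532
Step 4: k = 3.33e+07 × exp(-34.27532)
Step 5: k = 3.33e+07 × 1.30142e-15 = 4.3337e-08 s⁻¹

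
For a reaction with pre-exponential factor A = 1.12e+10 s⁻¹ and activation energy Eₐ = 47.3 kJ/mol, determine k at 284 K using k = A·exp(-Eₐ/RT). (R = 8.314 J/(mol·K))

2.23e+01 s⁻¹

Step 1: Use the Arrhenius equation: k = A × exp(-Eₐ/RT)
Step 2: Convert Eₐ to J/mol: 47.3 kJ/mol = 47300 J/mol
Step 3: Calculate the exponent: -Eₐ/(RT) = -47300/(8.314 × 284) = -20.03239
Step 4: k = 1.12e+10 × exp(-20.03239)
Step 5: k = 1.12e+10 × 1.99546e-09 = 2.2349e+01 s⁻¹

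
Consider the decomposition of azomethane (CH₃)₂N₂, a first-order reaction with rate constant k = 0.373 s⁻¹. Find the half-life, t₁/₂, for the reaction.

1.858 s

Step 1: For a first-order reaction, t₁/₂ = ln(2)/k
Step 2: t₁/₂ = ln(2)/0.373
Step 3: t₁/₂ = 0.6931/0.373 = 1.858 s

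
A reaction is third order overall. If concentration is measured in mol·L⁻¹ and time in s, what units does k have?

(mol·L⁻¹)⁻²·s⁻¹

Step 1: For overall order n, rate = k × (concentration)^n.
Step 2: Rate has units mol·L⁻¹·s⁻¹; concentration term has units (mol·L⁻¹)^3.
Step 3: k = rate / (concentration)^n, so units of k = (mol·L⁻¹)^(1-3)·s⁻¹ = (mol·L⁻¹)⁻²·s⁻¹.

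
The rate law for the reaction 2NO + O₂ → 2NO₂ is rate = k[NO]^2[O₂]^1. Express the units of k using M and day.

M⁻²·day⁻¹

Step 1: Overall order = 2 + 1 = 3.
Step 2: rate has units M·day⁻¹; [NO]^2[O₂]^1 has units M^3.
Step 3: k = rate/([NO]^2[O₂]^1), so units of k = M^(1-3)·day⁻¹ = M⁻²·day⁻¹.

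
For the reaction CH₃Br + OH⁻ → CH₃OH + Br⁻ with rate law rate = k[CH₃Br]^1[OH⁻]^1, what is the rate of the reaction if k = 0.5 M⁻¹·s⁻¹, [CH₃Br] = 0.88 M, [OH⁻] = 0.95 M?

0.418 M/s

Step 1: The rate law is rate = k[CH₃Br]^1[OH⁻]^1
Step 2: Substitute: rate = 0.5 × (0.88)^1 × (0.95)^1
Step 3: rate = 0.5 × 0.88 × 0.95 = 0.418 M/s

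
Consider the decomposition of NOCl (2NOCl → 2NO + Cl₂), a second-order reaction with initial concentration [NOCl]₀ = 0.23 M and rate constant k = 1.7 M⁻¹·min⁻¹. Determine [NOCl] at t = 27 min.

0.0199 M

Step 1: For a second-order reaction: 1/[NOCl] = 1/[NOCl]₀ + kt
Step 2: 1/[NOCl] = 1/0.23 + 1.7 × 27
Step 3: 1/[NOCl] = 4.348 + 45.9 = 50.25
Step 4: [NOCl] = 1/50.25 = 0.0199 M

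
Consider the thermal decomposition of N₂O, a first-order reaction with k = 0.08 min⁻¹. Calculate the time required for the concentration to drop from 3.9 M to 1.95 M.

8.664 min

Step 1: For first-order: t = ln([N₂O]₀/[N₂O])/k
Step 2: t = ln(3.9/1.95)/0.08
Step 3: t = ln(2)/0.08
Step 4: t = 0.6931/0.08 = 8.664 min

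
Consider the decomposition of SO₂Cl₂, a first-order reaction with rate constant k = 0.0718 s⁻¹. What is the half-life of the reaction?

9.654 s

Step 1: For a first-order reaction, t₁/₂ = ln(2)/k
Step 2: t₁/₂ = ln(2)/0.0718
Step 3: t₁/₂ = 0.6931/0.0718 = 9.654 s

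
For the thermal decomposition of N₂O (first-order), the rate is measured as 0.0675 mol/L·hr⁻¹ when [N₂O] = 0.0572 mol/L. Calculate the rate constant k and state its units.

1.18 hr⁻¹

Step 1: rate = k[N₂O]^1, so k = rate / [N₂O]^1.
Step 2: k = 0.0675 / (0.0572)^1 = 0.0675 / 0.0572.
Step 3: k = 1.18 hr⁻¹.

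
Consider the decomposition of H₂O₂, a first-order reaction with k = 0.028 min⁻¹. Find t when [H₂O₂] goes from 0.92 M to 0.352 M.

34.31 min

Step 1: For first-order: t = ln([H₂O₂]₀/[H₂O₂])/k
Step 2: t = ln(0.92/0.352)/0.028
Step 3: t = ln(2.614)/0.028
Step 4: t = 0.9607/0.028 = 34.31 min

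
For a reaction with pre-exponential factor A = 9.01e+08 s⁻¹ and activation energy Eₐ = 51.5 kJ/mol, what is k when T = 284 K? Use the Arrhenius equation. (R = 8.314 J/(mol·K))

3.04e-01 s⁻¹

Step 1: Use the Arrhenius equation: k = A × exp(-Eₐ/RT)
Step 2: Convert Eₐ to J/mol: 51.5 kJ/mol = 51500 J/mol
Step 3: Calculate the exponent: -Eₐ/(RT) = -51500/(8.314 × 284) = -21.81117
Step 4: k = 9.01e+08 × exp(-21.81117)
Step 5: k = 9.01e+08 × 3.36922e-10 = 3.0357e-01 s⁻¹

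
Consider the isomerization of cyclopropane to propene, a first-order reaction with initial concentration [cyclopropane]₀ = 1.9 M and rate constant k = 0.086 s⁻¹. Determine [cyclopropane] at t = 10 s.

0.804 M

Step 1: For a first-order reaction: [cyclopropane] = [cyclopropane]₀ × e^(-kt)
Step 2: [cyclopropane] = 1.9 × e^(-0.086 × 10)
Step 3: [cyclopropane] = 1.9 × e^(-0.86)
Step 4: [cyclopropane] = 1.9 × 0.423162 = 0.804 M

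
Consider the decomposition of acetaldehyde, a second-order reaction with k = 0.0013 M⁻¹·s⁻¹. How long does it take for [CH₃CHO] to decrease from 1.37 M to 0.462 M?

1104 s

Step 1: For second-order: t = (1/[CH₃CHO] - 1/[CH₃CHO]₀)/k
Step 2: t = (1/0.462 - 1/1.37)/0.0013
Step 3: t = (2.165 - 0.7299)/0.0013
Step 4: t = 1.435/0.0013 = 1104 s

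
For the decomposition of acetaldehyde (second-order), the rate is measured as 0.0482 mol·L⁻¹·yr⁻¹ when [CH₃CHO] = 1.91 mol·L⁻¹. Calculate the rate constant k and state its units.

0.01321 (mol·L⁻¹)⁻¹·yr⁻¹

Step 1: rate = k[CH₃CHO]^2, so k = rate / [CH₃CHO]^2.
Step 2: k = 0.0482 / (1.91)^2 = 0.0482 / 3.648.
Step 3: k = 0.01321 (mol·L⁻¹)⁻¹·yr⁻¹.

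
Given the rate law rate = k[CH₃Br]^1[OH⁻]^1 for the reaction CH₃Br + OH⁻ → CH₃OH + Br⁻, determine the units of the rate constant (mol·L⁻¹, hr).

(mol·L⁻¹)⁻¹·hr⁻¹

Step 1: Overall order = 1 + 1 = 2.
Step 2: rate has units mol·L⁻¹·hr⁻¹; [CH₃Br]^1[OH⁻]^1 has units (mol·L⁻¹)^2.
Step 3: k = rate/([CH₃Br]^1[OH⁻]^1), so units of k = (mol·L⁻¹)^(1-2)·hr⁻¹ = (mol·L⁻¹)⁻¹·hr⁻¹.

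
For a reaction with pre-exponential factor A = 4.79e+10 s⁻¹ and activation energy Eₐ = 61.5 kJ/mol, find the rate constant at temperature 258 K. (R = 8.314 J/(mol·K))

1.69e-02 s⁻¹

Step 1: Use the Arrhenius equation: k = A × exp(-Eₐ/RT)
Step 2: Convert Eₐ to J/mol: 61.5 kJ/mol = 61500 J/mol
Step 3: Calculate the exponent: -Eₐ/(RT) = -61500/(8.314 × 258) = -28.67117
Step 4: k = 4.79e+10 × exp(-28.67117)
Step 5: k = 4.79e+10 × 3.53402e-13 = 1.6928e-02 s⁻¹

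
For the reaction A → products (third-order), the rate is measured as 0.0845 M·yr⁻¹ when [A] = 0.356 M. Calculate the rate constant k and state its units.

1.873 M⁻²·yr⁻¹

Step 1: rate = k[A]^3, so k = rate / [A]^3.
Step 2: k = 0.0845 / (0.356)^3 = 0.0845 / 0.04512.
Step 3: k = 1.873 M⁻²·yr⁻¹.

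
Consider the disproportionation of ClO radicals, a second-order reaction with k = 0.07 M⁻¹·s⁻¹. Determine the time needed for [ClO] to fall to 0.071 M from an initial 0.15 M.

106 s

Step 1: For second-order: t = (1/[ClO] - 1/[ClO]₀)/k
Step 2: t = (1/0.071 - 1/0.15)/0.07
Step 3: t = (14.08 - 6.667)/0.07
Step 4: t = 7.418/0.07 = 106 s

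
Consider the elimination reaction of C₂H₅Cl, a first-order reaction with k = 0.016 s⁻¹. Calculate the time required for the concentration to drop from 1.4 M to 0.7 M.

43.32 s

Step 1: For first-order: t = ln([C₂H₅Cl]₀/[C₂H₅Cl])/k
Step 2: t = ln(1.4/0.7)/0.016
Step 3: t = ln(2)/0.016
Step 4: t = 0.6931/0.016 = 43.32 s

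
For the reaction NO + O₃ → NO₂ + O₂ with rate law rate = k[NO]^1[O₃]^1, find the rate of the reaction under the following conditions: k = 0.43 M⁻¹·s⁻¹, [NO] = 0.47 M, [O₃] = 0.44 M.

0.08892 M/s

Step 1: The rate law is rate = k[NO]^1[O₃]^1
Step 2: Substitute: rate = 0.43 × (0.47)^1 × (0.44)^1
Step 3: rate = 0.43 × 0.47 × 0.44 = 0.088924 M/s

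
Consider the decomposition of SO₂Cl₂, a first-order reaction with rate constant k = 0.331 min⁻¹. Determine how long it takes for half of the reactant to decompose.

2.094 min

Step 1: For a first-order reaction, t₁/₂ = ln(2)/k
Step 2: t₁/₂ = ln(2)/0.331
Step 3: t₁/₂ = 0.6931/0.331 = 2.094 min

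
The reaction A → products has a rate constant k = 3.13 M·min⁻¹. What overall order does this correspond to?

zeroth order (0)

Step 1: The units of k for an nth-order reaction are (concentration)^(1-n)·(time)⁻¹.
Step 2: Here k has units M·min⁻¹, so the concentration exponent is 1.
Step 3: 1 - n = 1 ⇒ n = 0. The reaction is zeroth order.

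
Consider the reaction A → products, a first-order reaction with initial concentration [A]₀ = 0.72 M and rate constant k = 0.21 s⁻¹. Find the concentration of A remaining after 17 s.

0.02027 M

Step 1: For a first-order reaction: [A] = [A]₀ × e^(-kt)
Step 2: [A] = 0.72 × e^(-0.21 × 17)
Step 3: [A] = 0.72 × e^(-3.57)
Step 4: [A] = 0.72 × 0.0281559 = 0.02027 M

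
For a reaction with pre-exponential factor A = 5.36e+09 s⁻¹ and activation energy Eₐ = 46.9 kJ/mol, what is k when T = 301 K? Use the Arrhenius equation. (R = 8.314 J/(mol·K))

3.89e+01 s⁻¹

Step 1: Use the Arrhenius equation: k = A × exp(-Eₐ/RT)
Step 2: Convert Eₐ to J/mol: 46.9 kJ/mol = 46900 J/mol
Step 3: Calculate the exponent: -Eₐ/(RT) = -46900/(8.314 × 301) = -18.74115
Step 4: k = 5.36e+09 × exp(-18.74115)
Step 5: k = 5.36e+09 × 7.25808e-09 = 3.8903e+01 s⁻¹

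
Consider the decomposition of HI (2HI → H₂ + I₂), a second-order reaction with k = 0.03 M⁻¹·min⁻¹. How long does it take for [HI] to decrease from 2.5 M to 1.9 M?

4.211 min

Step 1: For second-order: t = (1/[HI] - 1/[HI]₀)/k
Step 2: t = (1/1.9 - 1/2.5)/0.03
Step 3: t = (0.5263 - 0.4)/0.03
Step 4: t = 0.1263/0.03 = 4.211 min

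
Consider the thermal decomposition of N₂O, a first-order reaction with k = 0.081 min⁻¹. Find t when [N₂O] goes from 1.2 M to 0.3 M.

17.11 min

Step 1: For first-order: t = ln([N₂O]₀/[N₂O])/k
Step 2: t = ln(1.2/0.3)/0.081
Step 3: t = ln(4)/0.081
Step 4: t = 1.386/0.081 = 17.11 min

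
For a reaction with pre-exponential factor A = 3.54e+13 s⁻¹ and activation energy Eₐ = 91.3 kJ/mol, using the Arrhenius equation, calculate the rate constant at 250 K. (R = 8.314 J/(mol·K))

2.97e-06 s⁻¹

Step 1: Use the Arrhenius equation: k = A × exp(-Eₐ/RT)
Step 2: Convert Eₐ to J/mol: 91.3 kJ/mol = 91300 J/mol
Step 3: Calculate the exponent: -Eₐ/(RT) = -91300/(8.314 × 250) = -43.92591
Step 4: k = 3.54e+13 × exp(-43.92591)
Step 5: k = 3.54e+13 × 8.37953e-20 = 2.9664e-06 s⁻¹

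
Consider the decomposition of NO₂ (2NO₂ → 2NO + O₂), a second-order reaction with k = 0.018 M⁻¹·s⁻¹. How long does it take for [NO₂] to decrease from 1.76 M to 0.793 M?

38.49 s

Step 1: For second-order: t = (1/[NO₂] - 1/[NO₂]₀)/k
Step 2: t = (1/0.793 - 1/1.76)/0.018
Step 3: t = (1.261 - 0.5682)/0.018
Step 4: t = 0.6929/0.018 = 38.49 s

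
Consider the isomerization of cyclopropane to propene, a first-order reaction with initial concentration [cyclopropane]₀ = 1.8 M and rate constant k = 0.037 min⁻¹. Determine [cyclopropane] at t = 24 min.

0.7407 M

Step 1: For a first-order reaction: [cyclopropane] = [cyclopropane]₀ × e^(-kt)
Step 2: [cyclopropane] = 1.8 × e^(-0.037 × 24)
Step 3: [cyclopropane] = 1.8 × e^(-0.888)
Step 4: [cyclopropane] = 1.8 × 0.411478 = 0.7407 M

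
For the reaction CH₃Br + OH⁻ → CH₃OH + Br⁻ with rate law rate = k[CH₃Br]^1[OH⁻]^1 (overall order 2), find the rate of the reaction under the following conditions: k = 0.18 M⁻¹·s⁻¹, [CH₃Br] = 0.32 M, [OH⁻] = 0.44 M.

0.02534 M/s

Step 1: The rate law is rate = k[CH₃Br]^1[OH⁻]^1, overall order = 1+1 = 2
Step 2: Substitute values: rate = 0.18 × (0.32)^1 × (0.44)^1
Step 3: rate = 0.18 × 0.32 × 0.44 = 0.025344 M/s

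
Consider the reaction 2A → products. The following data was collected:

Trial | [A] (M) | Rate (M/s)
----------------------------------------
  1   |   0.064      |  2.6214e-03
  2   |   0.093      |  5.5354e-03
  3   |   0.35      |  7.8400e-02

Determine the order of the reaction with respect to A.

second order (2)

Step 1: Compare trials to find order n where rate₂/rate₁ = ([A]₂/[A]₁)^n
Step 2: rate₂/rate₁ = 5.5354e-03/2.6214e-03 = 2.112
Step 3: [A]₂/[A]₁ = 0.093/0.064 = 1.453
Step 4: n = ln(2.112)/ln(1.453) = 2.00 ≈ 2
Step 5: The reaction is second order in A.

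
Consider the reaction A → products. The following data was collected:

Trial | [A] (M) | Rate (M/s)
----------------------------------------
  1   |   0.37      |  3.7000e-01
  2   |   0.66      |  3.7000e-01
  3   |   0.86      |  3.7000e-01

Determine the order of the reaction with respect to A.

zeroth order (0)

Step 1: Compare trials - when concentration changes, rate stays constant.
Step 2: rate₂/rate₁ = 3.7000e-01/3.7000e-01 = 1
Step 3: [A]₂/[A]₁ = 0.66/0.37 = 1.784
Step 4: Since rate ratio ≈ (conc ratio)^0, the reaction is zeroth order.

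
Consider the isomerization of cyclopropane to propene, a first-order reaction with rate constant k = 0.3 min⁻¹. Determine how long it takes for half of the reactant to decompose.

2.31 min

Step 1: For a first-order reaction, t₁/₂ = ln(2)/k
Step 2: t₁/₂ = ln(2)/0.3
Step 3: t₁/₂ = 0.6931/0.3 = 2.31 min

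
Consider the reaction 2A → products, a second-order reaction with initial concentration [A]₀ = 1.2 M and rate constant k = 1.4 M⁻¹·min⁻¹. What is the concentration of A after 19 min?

0.03645 M

Step 1: For a second-order reaction: 1/[A] = 1/[A]₀ + kt
Step 2: 1/[A] = 1/1.2 + 1.4 × 19
Step 3: 1/[A] = 0.8333 + 26.6 = 27.43
Step 4: [A] = 1/27.43 = 0.03645 M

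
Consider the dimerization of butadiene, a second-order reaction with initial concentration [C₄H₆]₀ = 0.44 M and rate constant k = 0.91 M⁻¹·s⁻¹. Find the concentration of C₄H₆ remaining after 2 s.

0.2443 M

Step 1: For a second-order reaction: 1/[C₄H₆] = 1/[C₄H₆]₀ + kt
Step 2: 1/[C₄H₆] = 1/0.44 + 0.91 × 2
Step 3: 1/[C₄H₆] = 2.273 + 1.82 = 4.093
Step 4: [C₄H₆] = 1/4.093 = 0.2443 M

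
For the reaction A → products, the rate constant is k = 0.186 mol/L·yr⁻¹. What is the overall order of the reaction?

zeroth order (0)

Step 1: The units of k for an nth-order reaction are (concentration)^(1-n)·(time)⁻¹.
Step 2: Here k has units mol/L·yr⁻¹, so the concentration exponent is 1.
Step 3: 1 - n = 1 ⇒ n = 0. The reaction is zeroth order.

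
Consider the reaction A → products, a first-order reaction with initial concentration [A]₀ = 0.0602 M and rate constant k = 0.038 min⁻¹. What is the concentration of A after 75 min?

0.003482 M

Step 1: For a first-order reaction: [A] = [A]₀ × e^(-kt)
Step 2: [A] = 0.0602 × e^(-0.038 × 75)
Step 3: [A] = 0.0602 × e^(-2.85)
Step 4: [A] = 0.0602 × 0.0578443 = 0.003482 M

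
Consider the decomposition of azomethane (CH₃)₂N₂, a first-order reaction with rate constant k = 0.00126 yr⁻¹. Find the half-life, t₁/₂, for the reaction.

550.1 yr

Step 1: For a first-order reaction, t₁/₂ = ln(2)/k
Step 2: t₁/₂ = ln(2)/0.00126
Step 3: t₁/₂ = 0.6931/0.00126 = 550.1 yr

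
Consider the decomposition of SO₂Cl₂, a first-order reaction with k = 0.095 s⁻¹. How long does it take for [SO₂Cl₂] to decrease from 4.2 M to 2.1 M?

7.296 s

Step 1: For first-order: t = ln([SO₂Cl₂]₀/[SO₂Cl₂])/k
Step 2: t = ln(4.2/2.1)/0.095
Step 3: t = ln(2)/0.095
Step 4: t = 0.6931/0.095 = 7.296 s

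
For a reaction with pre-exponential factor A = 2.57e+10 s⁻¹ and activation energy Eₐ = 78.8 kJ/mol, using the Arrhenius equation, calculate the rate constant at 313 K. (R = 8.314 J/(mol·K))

1.82e-03 s⁻¹

Step 1: Use the Arrhenius equation: k = A × exp(-Eₐ/RT)
Step 2: Convert Eₐ to J/mol: 78.8 kJ/mol = 78800 J/mol
Step 3: Calculate the exponent: -Eₐ/(RT) = -78800/(8.314 × 313) = -30.28111
Step 4: k = 2.57e+10 × exp(-30.28111)
Step 5: k = 2.57e+10 × 7.06449e-14 = 1.8156e-03 s⁻¹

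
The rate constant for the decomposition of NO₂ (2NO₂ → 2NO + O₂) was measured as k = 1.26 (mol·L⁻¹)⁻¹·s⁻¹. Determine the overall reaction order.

second order (2)

Step 1: The units of k for an nth-order reaction are (concentration)^(1-n)·(time)⁻¹.
Step 2: Here k has units (mol·L⁻¹)⁻¹·s⁻¹, so the concentration exponent is -1.
Step 3: 1 - n = -1 ⇒ n = 2. The reaction is second order.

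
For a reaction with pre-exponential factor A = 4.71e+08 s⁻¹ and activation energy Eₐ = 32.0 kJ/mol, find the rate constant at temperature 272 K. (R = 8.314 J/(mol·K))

3.37e+02 s⁻¹

Step 1: Use the Arrhenius equation: k = A × exp(-Eₐ/RT)
Step 2: Convert Eₐ to J/mol: 32.0 kJ/mol = 32000 J/mol
Step 3: Calculate the exponent: -Eₐ/(RT) = -32000/(8.314 × 272) = -14.15048
Step 4: k = 4.71e+08 × exp(-14.15048)
Step 5: k = 4.71e+08 × 7.15360e-07 = 3.3693e+02 s⁻¹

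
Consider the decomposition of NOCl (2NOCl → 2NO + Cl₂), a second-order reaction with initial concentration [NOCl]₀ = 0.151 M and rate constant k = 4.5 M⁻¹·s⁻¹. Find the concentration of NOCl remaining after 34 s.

0.006265 M

Step 1: For a second-order reaction: 1/[NOCl] = 1/[NOCl]₀ + kt
Step 2: 1/[NOCl] = 1/0.151 + 4.5 × 34
Step 3: 1/[NOCl] = 6.623 + 153 = 159.6
Step 4: [NOCl] = 1/159.6 = 0.006265 M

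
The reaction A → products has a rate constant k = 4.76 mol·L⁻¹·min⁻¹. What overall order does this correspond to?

zeroth order (0)

Step 1: The units of k for an nth-order reaction are (concentration)^(1-n)·(time)⁻¹.
Step 2: Here k has units mol·L⁻¹·min⁻¹, so the concentration exponent is 1.
Step 3: 1 - n = 1 ⇒ n = 0. The reaction is zeroth order.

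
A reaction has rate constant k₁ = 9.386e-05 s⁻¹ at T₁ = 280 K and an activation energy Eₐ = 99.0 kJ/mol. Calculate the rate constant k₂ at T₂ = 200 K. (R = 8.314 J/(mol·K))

3.844e-12 s⁻¹

Step 1: Use the two-temperature Arrhenius form: ln(k₂/k₁) = -Eₐ/R × (1/T₂ - 1/T₁)
Step 2: Convert Eₐ to J/mol: 99.0 kJ/mol = 99000 J/mol
Step 3: 1/T₂ - 1/T₁ = 1/200 - 1/280 = 1.428571e-03 K⁻¹
Step 4: ln(k₂/k₁) = -99000/8.314 × 1.428571e-03 = -17.01089
Step 5: k₂ = k₁ × exp(-17.01089) = 9.386e-05 × 4.09510e-08 = 3.844e-12 s⁻¹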